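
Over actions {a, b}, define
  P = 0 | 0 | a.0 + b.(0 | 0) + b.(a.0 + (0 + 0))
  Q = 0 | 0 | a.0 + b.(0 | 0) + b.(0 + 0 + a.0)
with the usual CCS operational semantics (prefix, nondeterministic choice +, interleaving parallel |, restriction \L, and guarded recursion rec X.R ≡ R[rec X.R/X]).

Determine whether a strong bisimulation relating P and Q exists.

Reachable graph of P (5 states):
  p0 = 0 | 0 | a.0 + b.(0 | 0) + b.(a.0 + (0 + 0)) → ··a··> p1, ··b··> p2, ··b··> p3
  p1 = 0 | 0 | 0 → (no moves)
  p2 = 0 | 0 → (no moves)
  p3 = a.0 + (0 + 0) → ··a··> p4
  p4 = 0 → (no moves)
Reachable graph of Q (5 states):
  q0 = 0 | 0 | a.0 + b.(0 | 0) + b.(0 + 0 + a.0) → ··a··> q1, ··b··> q2, ··b··> q3
  q1 = 0 | 0 | 0 → (no moves)
  q2 = 0 + 0 + a.0 → ··a··> q4
  q3 = 0 | 0 → (no moves)
  q4 = 0 → (no moves)
Coarsest stable partition (strong bisimilarity classes):
  B0 = {p0, q0}
  B1 = {p1, p2, p4, q1, q3, q4}
  B2 = {p3, q2}
p0 ∈ B0, q0 ∈ B0 → same block

P ~ Q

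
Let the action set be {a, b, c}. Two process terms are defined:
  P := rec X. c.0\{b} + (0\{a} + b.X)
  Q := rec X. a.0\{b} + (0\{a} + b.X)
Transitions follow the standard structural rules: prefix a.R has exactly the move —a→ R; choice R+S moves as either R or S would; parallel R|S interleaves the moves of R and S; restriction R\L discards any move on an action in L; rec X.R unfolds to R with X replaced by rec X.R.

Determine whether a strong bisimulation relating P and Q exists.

P's transition system — 2 states:
  u0 = rec X. c.0\{b} + (0\{a} + b.X) :: --b--▸ u0, --c--▸ u1
  u1 = 0\{b} :: stopped
Q's transition system — 2 states:
  v0 = rec X. a.0\{b} + (0\{a} + b.X) :: --a--▸ v1, --b--▸ v0
  v1 = 0\{b} :: stopped
Bisimilarity quotient blocks:
  B0 = {u0}
  B1 = {u1, v1}
  B2 = {v0}
u0 ∈ B0, v0 ∈ B2 → different blocks

not bisimilar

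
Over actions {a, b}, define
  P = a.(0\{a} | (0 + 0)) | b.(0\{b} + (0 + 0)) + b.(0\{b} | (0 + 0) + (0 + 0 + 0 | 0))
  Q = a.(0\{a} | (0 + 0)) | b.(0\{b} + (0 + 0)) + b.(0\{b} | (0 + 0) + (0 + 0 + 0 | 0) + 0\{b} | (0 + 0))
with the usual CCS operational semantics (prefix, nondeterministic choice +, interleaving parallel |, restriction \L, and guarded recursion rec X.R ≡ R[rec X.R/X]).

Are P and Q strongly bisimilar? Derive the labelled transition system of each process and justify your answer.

YES

Reachable graph of P (5 states):
  p0 = a.(0\{a} | (0 + 0)) | b.(0\{b} + (0 + 0)) + b.(0\{b} | (0 + 0) + (0 + 0 + 0 | 0)) → --a--▸ p1, --b--▸ p2, --b--▸ p3
  p1 = 0\{a} | (0 + 0) | b.(0\{b} + (0 + 0)) → --b--▸ p4
  p2 = 0\{b} | (0 + 0) + (0 + 0 + 0 | 0) → deadlocked
  p3 = a.(0\{a} | (0 + 0)) | (0\{b} + (0 + 0)) → --a--▸ p4
  p4 = 0\{a} | (0 + 0) | (0\{b} + (0 + 0)) → deadlocked
Reachable graph of Q (5 states):
  q0 = a.(0\{a} | (0 + 0)) | b.(0\{b} + (0 + 0)) + b.(0\{b} | (0 + 0) + (0 + 0 + 0 | 0) + 0\{b} | (0 + 0)) → --a--▸ q1, --b--▸ q2, --b--▸ q3
  q1 = 0\{a} | (0 + 0) | b.(0\{b} + (0 + 0)) → --b--▸ q4
  q2 = 0\{b} | (0 + 0) + (0 + 0 + 0 | 0) + 0\{b} | (0 + 0) → deadlocked
  q3 = a.(0\{a} | (0 + 0)) | (0\{b} + (0 + 0)) → --a--▸ q4
  q4 = 0\{a} | (0 + 0) | (0\{b} + (0 + 0)) → deadlocked
Bisimilarity quotient blocks:
  B0 = {p0, q0}
  B1 = {p2, p4, q2, q4}
  B2 = {p1, q1}
  B3 = {p3, q3}
p0 ∈ B0, q0 ∈ B0 → same block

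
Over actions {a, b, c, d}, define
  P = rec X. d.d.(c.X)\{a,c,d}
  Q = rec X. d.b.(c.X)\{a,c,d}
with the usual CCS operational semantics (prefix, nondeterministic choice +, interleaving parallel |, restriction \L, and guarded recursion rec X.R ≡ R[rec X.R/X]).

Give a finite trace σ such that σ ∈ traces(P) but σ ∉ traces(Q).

P's transition system — 3 states:
  p0 = rec X. d.d.(c.X)\{a,c,d} has moves =d=> p1
  p1 = d.(c.(rec X. d.d.(c.X)\{a,c,d}))\{a,c,d} has moves =d=> p2
  p2 = (c.(rec X. d.d.(c.X)\{a,c,d}))\{a,c,d} has moves deadlocked
Q's transition system — 3 states:
  q0 = rec X. d.b.(c.X)\{a,c,d} has moves =d=> q1
  q1 = b.(c.(rec X. d.b.(c.X)\{a,c,d}))\{a,c,d} has moves =b=> q2
  q2 = (c.(rec X. d.b.(c.X)\{a,c,d}))\{a,c,d} has moves deadlocked
Run σ = ⟨dd⟩ on P: start {p0}
  step 1 (d): {p1}
  step 2 (d): {p2}
  P completes σ.
Run σ = ⟨dd⟩ on Q: start {q0}
  step 1 (d): {q1}
  step 2 (d): no successor for Q

dd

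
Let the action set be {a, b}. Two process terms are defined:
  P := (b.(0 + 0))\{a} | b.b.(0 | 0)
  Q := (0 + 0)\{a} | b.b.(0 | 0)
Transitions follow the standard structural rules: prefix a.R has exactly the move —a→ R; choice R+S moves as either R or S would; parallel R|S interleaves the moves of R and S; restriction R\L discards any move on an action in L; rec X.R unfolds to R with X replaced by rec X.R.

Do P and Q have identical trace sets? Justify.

Reachable graph of P (6 states):
  u0 = (b.(0 + 0))\{a} | b.b.(0 | 0) :: =b=> u1, =b=> u2
  u1 = (0 + 0)\{a} | b.b.(0 | 0) :: =b=> u3
  u2 = (b.(0 + 0))\{a} | b.(0 | 0) :: =b=> u3, =b=> u4
  u3 = (0 + 0)\{a} | b.(0 | 0) :: =b=> u5
  u4 = (b.(0 + 0))\{a} | (0 | 0) :: =b=> u5
  u5 = (0 + 0)\{a} | (0 | 0) :: stopped
Reachable graph of Q (3 states):
  v0 = (0 + 0)\{a} | b.b.(0 | 0) :: =b=> v1
  v1 = (0 + 0)\{a} | b.(0 | 0) :: =b=> v2
  v2 = (0 + 0)\{a} | (0 | 0) :: stopped
Executing bbb from P (initial set {u0}):
  after b @ step 1: {u1, u2}
  after b @ step 2: {u3, u4}
  after b @ step 3: {u5}
  — P admits the full trace.
Executing bbb from Q (initial set {v0}):
  after b @ step 1: {v1}
  after b @ step 2: {v2}
  after b @ step 3: no successor for Q

trace-distinct — witness ⟨bbb⟩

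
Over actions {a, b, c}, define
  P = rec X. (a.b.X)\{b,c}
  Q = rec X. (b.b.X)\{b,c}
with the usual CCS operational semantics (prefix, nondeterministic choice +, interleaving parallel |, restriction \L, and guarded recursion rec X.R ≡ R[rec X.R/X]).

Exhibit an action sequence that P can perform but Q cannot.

P's transition system — 2 states:
  s0 = rec X. (a.b.X)\{b,c} ⊢ --a--▸ s1
  s1 = (b.(rec X. (a.b.X)\{b,c}))\{b,c} ⊢ ∅
Q's transition system — 1 states:
  t0 = rec X. (b.b.X)\{b,c} ⊢ ∅
Trace ⟨a⟩ through P, begin at {s0}:
  after a @ step 1: {s1}
  P completes σ.
Trace ⟨a⟩ through Q, begin at {t0}:
  after a @ step 1: ∅  — Q cannot continue

a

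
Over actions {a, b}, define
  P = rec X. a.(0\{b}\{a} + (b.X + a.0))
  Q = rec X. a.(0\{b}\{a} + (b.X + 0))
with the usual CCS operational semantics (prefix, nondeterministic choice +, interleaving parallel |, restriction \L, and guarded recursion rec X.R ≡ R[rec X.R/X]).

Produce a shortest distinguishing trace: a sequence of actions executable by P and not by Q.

aa

Reachable graph of P (3 states):
  u0 = rec X. a.(0\{b}\{a} + (b.X + a.0)) :: —a→ u1
  u1 = 0\{b}\{a} + (b.(rec X. a.(0\{b}\{a} + (b.X + a.0))) + a.0) :: —a→ u2, —b→ u0
  u2 = 0 :: stopped
Reachable graph of Q (2 states):
  v0 = rec X. a.(0\{b}\{a} + (b.X + 0)) :: —a→ v1
  v1 = 0\{b}\{a} + (b.(rec X. a.(0\{b}\{a} + (b.X + 0))) + 0) :: —b→ v0
Trace ⟨aa⟩ through P, begin at {u0}:
  after a @ step 1: {u1}
  after a @ step 2: {u2}
  — P admits the full trace.
Trace ⟨aa⟩ through Q, begin at {v0}:
  after a @ step 1: {v1}
  after a @ step 2: ∅  — Q cannot continue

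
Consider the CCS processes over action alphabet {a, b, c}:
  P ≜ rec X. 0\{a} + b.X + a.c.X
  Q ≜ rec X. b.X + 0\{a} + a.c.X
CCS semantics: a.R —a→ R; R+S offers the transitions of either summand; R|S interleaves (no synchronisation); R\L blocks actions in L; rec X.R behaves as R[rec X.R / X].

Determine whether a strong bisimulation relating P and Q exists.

LTS(P): 2 reachable states
  m0 = rec X. 0\{a} + b.X + a.c.X | —a→ m1, —b→ m0
  m1 = c.(rec X. 0\{a} + b.X + a.c.X) | —c→ m0
LTS(Q): 2 reachable states
  n0 = rec X. b.X + 0\{a} + a.c.X | —a→ n1, —b→ n0
  n1 = c.(rec X. b.X + 0\{a} + a.c.X) | —c→ n0
Bisimilarity quotient blocks:
  B0 = {m0, n0}
  B1 = {m1, n1}
m0 ∈ B0, n0 ∈ B0 → same block

YES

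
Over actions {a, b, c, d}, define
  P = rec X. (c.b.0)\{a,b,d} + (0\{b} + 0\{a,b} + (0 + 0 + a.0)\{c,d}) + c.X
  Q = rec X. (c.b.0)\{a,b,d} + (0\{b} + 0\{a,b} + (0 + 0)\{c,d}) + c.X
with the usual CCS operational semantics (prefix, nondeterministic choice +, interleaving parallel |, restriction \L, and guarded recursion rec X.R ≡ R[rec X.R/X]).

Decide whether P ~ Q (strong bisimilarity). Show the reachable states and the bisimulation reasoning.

not bisimilar

Reachable graph of P (3 states):
  u0 = rec X. (c.b.0)\{a,b,d} + (0\{b} + 0\{a,b} + (0 + 0 + a.0)\{c,d}) + c.X has moves -a-> u1, -c-> u0, -c-> u2
  u1 = 0\{c,d} has moves stopped
  u2 = (b.0)\{a,b,d} has moves stopped
Reachable graph of Q (2 states):
  v0 = rec X. (c.b.0)\{a,b,d} + (0\{b} + 0\{a,b} + (0 + 0)\{c,d}) + c.X has moves -c-> v0, -c-> v1
  v1 = (b.0)\{a,b,d} has moves stopped
Bisimilarity quotient blocks:
  B0 = {u0}
  B1 = {u1, u2, v1}
  B2 = {v0}
u0 ∈ B0, v0 ∈ B2 → different blocks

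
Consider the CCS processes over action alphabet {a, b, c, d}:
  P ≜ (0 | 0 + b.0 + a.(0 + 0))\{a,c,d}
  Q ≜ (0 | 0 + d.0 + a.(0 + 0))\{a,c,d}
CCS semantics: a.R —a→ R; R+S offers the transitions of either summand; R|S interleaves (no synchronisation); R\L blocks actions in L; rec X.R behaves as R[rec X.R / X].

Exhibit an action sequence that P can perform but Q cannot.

LTS(P): 2 reachable states
  p0 = (0 | 0 + b.0 + a.(0 + 0))\{a,c,d} ⊢ ··b··> p1
  p1 = 0\{a,c,d} ⊢ ·
LTS(Q): 1 reachable states
  q0 = (0 | 0 + d.0 + a.(0 + 0))\{a,c,d} ⊢ ·
Trace ⟨b⟩ through P, begin at {p0}:
  after b @ step 1: {p1}
  ✓ P
Trace ⟨b⟩ through Q, begin at {q0}:
  after b @ step 1: ∅  — Q cannot continue

b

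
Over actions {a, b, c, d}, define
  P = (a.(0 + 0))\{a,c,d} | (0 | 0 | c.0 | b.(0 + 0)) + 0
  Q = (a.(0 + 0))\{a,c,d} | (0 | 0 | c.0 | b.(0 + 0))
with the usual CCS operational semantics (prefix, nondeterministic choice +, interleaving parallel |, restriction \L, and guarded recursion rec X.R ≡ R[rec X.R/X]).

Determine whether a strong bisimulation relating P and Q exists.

Reachable graph of P (4 states):
  m0 = (a.(0 + 0))\{a,c,d} | (0 | 0 | c.0 | b.(0 + 0)) + 0 has moves --b--▸ m1, --c--▸ m2
  m1 = (a.(0 + 0))\{a,c,d} | (0 | 0 | c.0 | (0 + 0)) has moves --c--▸ m3
  m2 = (a.(0 + 0))\{a,c,d} | (0 | 0 | 0 | b.(0 + 0)) has moves --b--▸ m3
  m3 = (a.(0 + 0))\{a,c,d} | (0 | 0 | 0 | (0 + 0)) has moves (no moves)
Reachable graph of Q (4 states):
  n0 = (a.(0 + 0))\{a,c,d} | (0 | 0 | c.0 | b.(0 + 0)) has moves --b--▸ n1, --c--▸ n2
  n1 = (a.(0 + 0))\{a,c,d} | (0 | 0 | c.0 | (0 + 0)) has moves --c--▸ n3
  n2 = (a.(0 + 0))\{a,c,d} | (0 | 0 | 0 | b.(0 + 0)) has moves --b--▸ n3
  n3 = (a.(0 + 0))\{a,c,d} | (0 | 0 | 0 | (0 + 0)) has moves (no moves)
Bisimilarity quotient blocks:
  B0 = {m0, n0}
  B1 = {m1, n1}
  B2 = {m3, n3}
  B3 = {m2, n2}
m0 ∈ B0, n0 ∈ B0 → same block

bisimilar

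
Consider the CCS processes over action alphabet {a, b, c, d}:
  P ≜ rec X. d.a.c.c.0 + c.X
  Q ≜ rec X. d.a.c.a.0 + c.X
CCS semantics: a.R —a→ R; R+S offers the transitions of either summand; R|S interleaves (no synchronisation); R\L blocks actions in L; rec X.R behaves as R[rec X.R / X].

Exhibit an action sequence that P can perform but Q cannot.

Reachable graph of P (5 states):
  s0 = rec X. d.a.c.c.0 + c.X :: =c=> s0, =d=> s1
  s1 = a.c.c.0 :: =a=> s2
  s2 = c.c.0 :: =c=> s3
  s3 = c.0 :: =c=> s4
  s4 = 0 :: stopped
Reachable graph of Q (5 states):
  t0 = rec X. d.a.c.a.0 + c.X :: =c=> t0, =d=> t1
  t1 = a.c.a.0 :: =a=> t2
  t2 = c.a.0 :: =c=> t3
  t3 = a.0 :: =a=> t4
  t4 = 0 :: stopped
Executing dacc from P (initial set {s0}):
  after d @ step 1: {s1}
  after a @ step 2: {s2}
  after c @ step 3: {s3}
  after c @ step 4: {s4}
  P completes σ.
Executing dacc from Q (initial set {t0}):
  after d @ step 1: {t1}
  after a @ step 2: {t2}
  after c @ step 3: {t3}
  after c @ step 4: ∅  — Q cannot continue

dacc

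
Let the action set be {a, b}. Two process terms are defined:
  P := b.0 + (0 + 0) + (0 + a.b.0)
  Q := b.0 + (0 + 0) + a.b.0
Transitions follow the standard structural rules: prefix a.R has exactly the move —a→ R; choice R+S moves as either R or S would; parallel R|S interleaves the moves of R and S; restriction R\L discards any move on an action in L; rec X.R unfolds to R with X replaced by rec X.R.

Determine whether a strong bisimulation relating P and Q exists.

P ~ Q

Reachable graph of P (3 states):
  u0 = b.0 + (0 + 0) + (0 + a.b.0) ⊢ —a→ u1, —b→ u2
  u1 = b.0 ⊢ —b→ u2
  u2 = 0 ⊢ stopped
Reachable graph of Q (3 states):
  v0 = b.0 + (0 + 0) + a.b.0 ⊢ —a→ v1, —b→ v2
  v1 = b.0 ⊢ —b→ v2
  v2 = 0 ⊢ stopped
Partition-refinement fixed point:
  B0 = {u0, v0}
  B1 = {u1, v1}
  B2 = {u2, v2}
u0 ∈ B0, v0 ∈ B0 → same block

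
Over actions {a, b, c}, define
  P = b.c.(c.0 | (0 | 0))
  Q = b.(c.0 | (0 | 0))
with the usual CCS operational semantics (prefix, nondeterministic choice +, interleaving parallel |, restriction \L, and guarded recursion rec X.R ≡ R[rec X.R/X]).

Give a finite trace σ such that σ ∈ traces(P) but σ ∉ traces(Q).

Reachable graph of P (4 states):
  u0 = b.c.(c.0 | (0 | 0)) → --b--▸ u1
  u1 = c.(c.0 | (0 | 0)) → --c--▸ u2
  u2 = c.0 | (0 | 0) → --c--▸ u3
  u3 = 0 | (0 | 0) → ·
Reachable graph of Q (3 states):
  v0 = b.(c.0 | (0 | 0)) → --b--▸ v1
  v1 = c.0 | (0 | 0) → --c--▸ v2
  v2 = 0 | (0 | 0) → ·
Run σ = ⟨bcc⟩ on P: start {u0}
  [1] b ⇒ {u1}
  [2] c ⇒ {u2}
  [3] c ⇒ {u3}
  P completes σ.
Run σ = ⟨bcc⟩ on Q: start {v0}
  [1] b ⇒ {v1}
  [2] c ⇒ {v2}
  [3] c ⇒ ∅ (Q stuck)

bcc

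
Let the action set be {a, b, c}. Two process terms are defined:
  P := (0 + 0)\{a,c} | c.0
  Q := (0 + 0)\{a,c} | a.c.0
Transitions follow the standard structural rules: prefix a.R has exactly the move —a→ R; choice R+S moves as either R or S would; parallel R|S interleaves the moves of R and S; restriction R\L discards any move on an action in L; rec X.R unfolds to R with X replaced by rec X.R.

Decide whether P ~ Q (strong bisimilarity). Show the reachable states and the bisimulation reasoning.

NO

P's transition system — 2 states:
  m0 = (0 + 0)\{a,c} | c.0 → -c-> m1
  m1 = (0 + 0)\{a,c} | 0 → (no moves)
Q's transition system — 3 states:
  n0 = (0 + 0)\{a,c} | a.c.0 → -a-> n1
  n1 = (0 + 0)\{a,c} | c.0 → -c-> n2
  n2 = (0 + 0)\{a,c} | 0 → (no moves)
Coarsest stable partition (strong bisimilarity classes):
  B0 = {m0, n1}
  B1 = {m1, n2}
  B2 = {n0}
m0 ∈ B0, n0 ∈ B2 → different blocks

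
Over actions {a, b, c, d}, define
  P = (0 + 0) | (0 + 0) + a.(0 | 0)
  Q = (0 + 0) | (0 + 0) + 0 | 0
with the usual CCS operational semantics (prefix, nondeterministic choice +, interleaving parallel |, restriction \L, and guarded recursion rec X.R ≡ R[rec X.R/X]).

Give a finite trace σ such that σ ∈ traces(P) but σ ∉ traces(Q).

LTS(P): 2 reachable states
  s0 = (0 + 0) | (0 + 0) + a.(0 | 0) :: --a--▸ s1
  s1 = 0 | 0 :: (no moves)
LTS(Q): 1 reachable states
  t0 = (0 + 0) | (0 + 0) + 0 | 0 :: (no moves)
Run σ = ⟨a⟩ on P: start {s0}
  after a @ step 1: {s1}
  ✓ P
Run σ = ⟨a⟩ on Q: start {t0}
  after a @ step 1: ∅ (Q stuck)

a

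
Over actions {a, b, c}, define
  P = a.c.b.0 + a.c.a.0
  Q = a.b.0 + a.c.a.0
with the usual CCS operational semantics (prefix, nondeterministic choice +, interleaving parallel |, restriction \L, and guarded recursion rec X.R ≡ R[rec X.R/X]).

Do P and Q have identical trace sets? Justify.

Reachable graph of P (6 states):
  m0 = a.c.b.0 + a.c.a.0 has moves —a→ m1, —a→ m2
  m1 = c.a.0 has moves —c→ m3
  m2 = c.b.0 has moves —c→ m4
  m3 = a.0 has moves —a→ m5
  m4 = b.0 has moves —b→ m5
  m5 = 0 has moves ∅
Reachable graph of Q (5 states):
  n0 = a.b.0 + a.c.a.0 has moves —a→ n1, —a→ n2
  n1 = b.0 has moves —b→ n3
  n2 = c.a.0 has moves —c→ n4
  n3 = 0 has moves ∅
  n4 = a.0 has moves —a→ n3
Trace ⟨acb⟩ through P, begin at {m0}:
  after a @ step 1: {m1, m2}
  after c @ step 2: {m3, m4}
  after b @ step 3: {m5}
  P completes σ.
Trace ⟨acb⟩ through Q, begin at {n0}:
  after a @ step 1: {n1, n2}
  after c @ step 2: {n4}
  after b @ step 3: ∅  — Q cannot continue

traces(P) ≠ traces(Q) — witness ⟨acb⟩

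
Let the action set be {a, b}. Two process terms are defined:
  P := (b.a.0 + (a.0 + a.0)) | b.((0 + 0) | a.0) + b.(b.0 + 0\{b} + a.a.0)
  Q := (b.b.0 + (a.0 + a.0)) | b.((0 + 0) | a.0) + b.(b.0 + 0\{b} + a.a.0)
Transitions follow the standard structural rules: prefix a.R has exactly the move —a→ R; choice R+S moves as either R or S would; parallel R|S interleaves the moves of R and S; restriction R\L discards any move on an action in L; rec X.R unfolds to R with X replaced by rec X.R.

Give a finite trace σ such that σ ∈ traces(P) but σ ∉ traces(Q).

P's transition system — 12 states:
  u0 = (b.a.0 + (a.0 + a.0)) | b.((0 + 0) | a.0) + b.(b.0 + 0\{b} + a.a.0) has moves ··a··> u1, ··b··> u2, ··b··> u3, ··b··> u4
  u1 = 0 | b.((0 + 0) | a.0) has moves ··b··> u5
  u2 = (b.a.0 + (a.0 + a.0)) | ((0 + 0) | a.0) has moves ··a··> u5, ··a··> u6, ··b··> u7
  u3 = a.0 | b.((0 + 0) | a.0) has moves ··a··> u1, ··b··> u7
  u4 = b.0 + 0\{b} + a.a.0 has moves ··a··> u8, ··b··> u9
  u5 = 0 | ((0 + 0) | a.0) has moves ··a··> u10
  u6 = (b.a.0 + (a.0 + a.0)) | ((0 + 0) | 0) has moves ··a··> u10, ··b··> u11
  u7 = a.0 | ((0 + 0) | a.0) has moves ··a··> u11, ··a··> u5
  u8 = a.0 has moves ··a··> u9
  u9 = 0 has moves ∅
  u10 = 0 | ((0 + 0) | 0) has moves ∅
  u11 = a.0 | ((0 + 0) | 0) has moves ··a··> u10
Q's transition system — 12 states:
  v0 = (b.b.0 + (a.0 + a.0)) | b.((0 + 0) | a.0) + b.(b.0 + 0\{b} + a.a.0) has moves ··a··> v1, ··b··> v2, ··b··> v3, ··b··> v4
  v1 = 0 | b.((0 + 0) | a.0) has moves ··b··> v5
  v2 = (b.b.0 + (a.0 + a.0)) | ((0 + 0) | a.0) has moves ··a··> v5, ··a··> v6, ··b··> v7
  v3 = b.0 + 0\{b} + a.a.0 has moves ··a··> v8, ··b··> v9
  v4 = b.0 | b.((0 + 0) | a.0) has moves ··b··> v1, ··b··> v7
  v5 = 0 | ((0 + 0) | a.0) has moves ··a··> v10
  v6 = (b.b.0 + (a.0 + a.0)) | ((0 + 0) | 0) has moves ··a··> v10, ··b··> v11
  v7 = b.0 | ((0 + 0) | a.0) has moves ··a··> v11, ··b··> v5
  v8 = a.0 has moves ··a··> v9
  v9 = 0 has moves ∅
  v10 = 0 | ((0 + 0) | 0) has moves ∅
  v11 = b.0 | ((0 + 0) | 0) has moves ··b··> v10
Trace ⟨baba⟩ through P, begin at {u0}:
  after b @ step 1: {u2, u3, u4}
  after a @ step 2: {u1, u5, u6, u8}
  after b @ step 3: {u11, u5}
  after a @ step 4: {u10}
  ✓ P
Trace ⟨baba⟩ through Q, begin at {v0}:
  after b @ step 1: {v2, v3, v4}
  after a @ step 2: {v5, v6, v8}
  after b @ step 3: {v11}
  after a @ step 4: ∅  — Q cannot continue

baba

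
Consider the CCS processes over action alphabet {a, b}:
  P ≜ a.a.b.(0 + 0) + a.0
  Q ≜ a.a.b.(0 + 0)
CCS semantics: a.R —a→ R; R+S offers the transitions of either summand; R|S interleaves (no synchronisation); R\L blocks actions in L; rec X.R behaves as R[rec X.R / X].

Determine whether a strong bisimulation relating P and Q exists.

not bisimilar

Reachable graph of P (5 states):
  u0 = a.a.b.(0 + 0) + a.0 → --a--▸ u1, --a--▸ u2
  u1 = 0 → deadlocked
  u2 = a.b.(0 + 0) → --a--▸ u3
  u3 = b.(0 + 0) → --b--▸ u4
  u4 = 0 + 0 → deadlocked
Reachable graph of Q (4 states):
  v0 = a.a.b.(0 + 0) → --a--▸ v1
  v1 = a.b.(0 + 0) → --a--▸ v2
  v2 = b.(0 + 0) → --b--▸ v3
  v3 = 0 + 0 → deadlocked
Bisimilarity quotient blocks:
  B0 = {u0}
  B1 = {u1, u4, v3}
  B2 = {u2, v1}
  B3 = {u3, v2}
  B4 = {v0}
u0 ∈ B0, v0 ∈ B4 → different blocks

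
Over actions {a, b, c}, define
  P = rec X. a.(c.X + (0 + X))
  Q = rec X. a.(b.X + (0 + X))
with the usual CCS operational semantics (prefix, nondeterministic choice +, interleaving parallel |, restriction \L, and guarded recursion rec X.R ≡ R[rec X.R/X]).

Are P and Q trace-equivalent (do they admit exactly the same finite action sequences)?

LTS(P): 2 reachable states
  p0 = rec X. a.(c.X + (0 + X)) ⊢ --a--▸ p1
  p1 = c.(rec X. a.(c.X + (0 + X))) + (0 + (rec X. a.(c.X + (0 + X)))) ⊢ --a--▸ p1, --c--▸ p0
LTS(Q): 2 reachable states
  q0 = rec X. a.(b.X + (0 + X)) ⊢ --a--▸ q1
  q1 = b.(rec X. a.(b.X + (0 + X))) + (0 + (rec X. a.(b.X + (0 + X)))) ⊢ --a--▸ q1, --b--▸ q0
Trace ⟨ac⟩ through P, begin at {p0}:
  step 1 (a): {p1}
  step 2 (c): {p0}
  ✓ P
Trace ⟨ac⟩ through Q, begin at {q0}:
  step 1 (a): {q1}
  step 2 (c): no successor for Q

trace-distinct — witness ⟨ac⟩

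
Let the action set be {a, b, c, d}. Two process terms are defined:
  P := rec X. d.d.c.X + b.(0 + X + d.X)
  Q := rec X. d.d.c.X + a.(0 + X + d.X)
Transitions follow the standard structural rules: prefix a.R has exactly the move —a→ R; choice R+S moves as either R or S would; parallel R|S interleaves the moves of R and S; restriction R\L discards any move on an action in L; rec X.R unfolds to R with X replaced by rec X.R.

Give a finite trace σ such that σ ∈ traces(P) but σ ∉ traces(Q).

LTS(P): 4 reachable states
  m0 = rec X. d.d.c.X + b.(0 + X + d.X) has moves =b=> m1, =d=> m2
  m1 = 0 + (rec X. d.d.c.X + b.(0 + X + d.X)) + d.(rec X. d.d.c.X + b.(0 + X + d.X)) has moves =b=> m1, =d=> m0, =d=> m2
  m2 = d.c.(rec X. d.d.c.X + b.(0 + X + d.X)) has moves =d=> m3
  m3 = c.(rec X. d.d.c.X + b.(0 + X + d.X)) has moves =c=> m0
LTS(Q): 4 reachable states
  n0 = rec X. d.d.c.X + a.(0 + X + d.X) has moves =a=> n1, =d=> n2
  n1 = 0 + (rec X. d.d.c.X + a.(0 + X + d.X)) + d.(rec X. d.d.c.X + a.(0 + X + d.X)) has moves =a=> n1, =d=> n0, =d=> n2
  n2 = d.c.(rec X. d.d.c.X + a.(0 + X + d.X)) has moves =d=> n3
  n3 = c.(rec X. d.d.c.X + a.(0 + X + d.X)) has moves =c=> n0
Run σ = ⟨b⟩ on P: start {m0}
  after b @ step 1: {m1}
  P completes σ.
Run σ = ⟨b⟩ on Q: start {n0}
  after b @ step 1: no successor for Q

b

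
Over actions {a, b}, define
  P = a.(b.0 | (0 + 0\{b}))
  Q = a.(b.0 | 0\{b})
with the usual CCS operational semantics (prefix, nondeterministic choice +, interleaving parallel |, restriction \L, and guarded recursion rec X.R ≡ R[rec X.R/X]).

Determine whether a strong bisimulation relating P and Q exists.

bisimilar

LTS(P): 3 reachable states
  m0 = a.(b.0 | (0 + 0\{b})) | -a-> m1
  m1 = b.0 | (0 + 0\{b}) | -b-> m2
  m2 = 0 | (0 + 0\{b}) | ·
LTS(Q): 3 reachable states
  n0 = a.(b.0 | 0\{b}) | -a-> n1
  n1 = b.0 | 0\{b} | -b-> n2
  n2 = 0 | 0\{b} | ·
Coarsest stable partition (strong bisimilarity classes):
  B0 = {m0, n0}
  B1 = {m1, n1}
  B2 = {m2, n2}
m0 ∈ B0, n0 ∈ B0 → same block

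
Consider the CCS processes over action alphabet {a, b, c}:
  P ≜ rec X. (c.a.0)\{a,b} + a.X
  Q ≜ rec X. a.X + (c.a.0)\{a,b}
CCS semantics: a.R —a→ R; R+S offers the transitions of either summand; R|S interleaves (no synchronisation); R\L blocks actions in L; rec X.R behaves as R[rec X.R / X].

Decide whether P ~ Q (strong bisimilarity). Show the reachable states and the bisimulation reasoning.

bisimilar

Reachable graph of P (2 states):
  p0 = rec X. (c.a.0)\{a,b} + a.X → ··a··> p0, ··c··> p1
  p1 = (a.0)\{a,b} → (no moves)
Reachable graph of Q (2 states):
  q0 = rec X. a.X + (c.a.0)\{a,b} → ··a··> q0, ··c··> q1
  q1 = (a.0)\{a,b} → (no moves)
Partition-refinement fixed point:
  B0 = {p0, q0}
  B1 = {p1, q1}
p0 ∈ B0, q0 ∈ B0 → same block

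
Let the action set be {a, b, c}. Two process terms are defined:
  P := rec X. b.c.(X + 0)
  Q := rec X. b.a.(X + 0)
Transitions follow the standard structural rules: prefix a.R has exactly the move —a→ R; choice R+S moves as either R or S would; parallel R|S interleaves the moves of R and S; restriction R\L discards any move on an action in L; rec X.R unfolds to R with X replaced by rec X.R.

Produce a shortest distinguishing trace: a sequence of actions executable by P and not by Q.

bc

P's transition system — 3 states:
  s0 = rec X. b.c.(X + 0) | --b--▸ s1
  s1 = c.((rec X. b.c.(X + 0)) + 0) | --c--▸ s2
  s2 = (rec X. b.c.(X + 0)) + 0 | --b--▸ s1
Q's transition system — 3 states:
  t0 = rec X. b.a.(X + 0) | --b--▸ t1
  t1 = a.((rec X. b.a.(X + 0)) + 0) | --a--▸ t2
  t2 = (rec X. b.a.(X + 0)) + 0 | --b--▸ t1
Trace ⟨bc⟩ through P, begin at {s0}:
  step 1 (b): {s1}
  step 2 (c): {s2}
  ✓ P
Trace ⟨bc⟩ through Q, begin at {t0}:
  step 1 (b): {t1}
  step 2 (c): ∅ (Q stuck)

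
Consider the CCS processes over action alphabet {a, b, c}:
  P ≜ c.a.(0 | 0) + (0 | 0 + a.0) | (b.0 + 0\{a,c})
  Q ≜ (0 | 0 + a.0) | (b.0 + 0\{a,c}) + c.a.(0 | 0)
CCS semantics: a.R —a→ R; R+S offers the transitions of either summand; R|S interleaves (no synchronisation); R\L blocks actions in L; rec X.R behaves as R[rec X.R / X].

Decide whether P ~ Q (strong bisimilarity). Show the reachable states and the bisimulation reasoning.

YES

Reachable graph of P (5 states):
  p0 = c.a.(0 | 0) + (0 | 0 + a.0) | (b.0 + 0\{a,c}) :: =a=> p1, =b=> p2, =c=> p3
  p1 = 0 | (b.0 + 0\{a,c}) :: =b=> p4
  p2 = (0 | 0 + a.0) | 0 :: =a=> p4
  p3 = a.(0 | 0) :: =a=> p4
  p4 = 0 | 0 :: ·
Reachable graph of Q (5 states):
  q0 = (0 | 0 + a.0) | (b.0 + 0\{a,c}) + c.a.(0 | 0) :: =a=> q1, =b=> q2, =c=> q3
  q1 = 0 | (b.0 + 0\{a,c}) :: =b=> q4
  q2 = (0 | 0 + a.0) | 0 :: =a=> q4
  q3 = a.(0 | 0) :: =a=> q4
  q4 = 0 | 0 :: ·
Coarsest stable partition (strong bisimilarity classes):
  B0 = {p0, q0}
  B1 = {p2, p3, q2, q3}
  B2 = {p4, q4}
  B3 = {p1, q1}
p0 ∈ B0, q0 ∈ B0 → same block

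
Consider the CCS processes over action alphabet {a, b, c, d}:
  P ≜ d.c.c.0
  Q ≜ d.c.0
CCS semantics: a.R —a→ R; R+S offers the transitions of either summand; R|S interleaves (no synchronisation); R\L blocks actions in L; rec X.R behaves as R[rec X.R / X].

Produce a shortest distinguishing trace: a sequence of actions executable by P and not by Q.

Reachable graph of P (4 states):
  p0 = d.c.c.0 ⊢ --d--▸ p1
  p1 = c.c.0 ⊢ --c--▸ p2
  p2 = c.0 ⊢ --c--▸ p3
  p3 = 0 ⊢ stopped
Reachable graph of Q (3 states):
  q0 = d.c.0 ⊢ --d--▸ q1
  q1 = c.0 ⊢ --c--▸ q2
  q2 = 0 ⊢ stopped
Trace ⟨dcc⟩ through P, begin at {p0}:
  step 1 (d): {p1}
  step 2 (c): {p2}
  step 3 (c): {p3}
  ✓ P
Trace ⟨dcc⟩ through Q, begin at {q0}:
  step 1 (d): {q1}
  step 2 (c): {q2}
  step 3 (c): ∅ (Q stuck)

dcc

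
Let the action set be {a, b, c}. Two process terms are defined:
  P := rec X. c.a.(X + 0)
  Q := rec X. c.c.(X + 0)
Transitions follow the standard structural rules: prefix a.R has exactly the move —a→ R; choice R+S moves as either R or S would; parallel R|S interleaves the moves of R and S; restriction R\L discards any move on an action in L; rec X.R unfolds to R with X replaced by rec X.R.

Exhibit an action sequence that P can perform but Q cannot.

ca

Reachable graph of P (3 states):
  p0 = rec X. c.a.(X + 0) :: ··c··> p1
  p1 = a.((rec X. c.a.(X + 0)) + 0) :: ··a··> p2
  p2 = (rec X. c.a.(X + 0)) + 0 :: ··c··> p1
Reachable graph of Q (3 states):
  q0 = rec X. c.c.(X + 0) :: ··c··> q1
  q1 = c.((rec X. c.c.(X + 0)) + 0) :: ··c··> q2
  q2 = (rec X. c.c.(X + 0)) + 0 :: ··c··> q1
Run σ = ⟨ca⟩ on P: start {p0}
  [1] c ⇒ {p1}
  [2] a ⇒ {p2}
  — P admits the full trace.
Run σ = ⟨ca⟩ on Q: start {q0}
  [1] c ⇒ {q1}
  [2] a ⇒ no successor for Q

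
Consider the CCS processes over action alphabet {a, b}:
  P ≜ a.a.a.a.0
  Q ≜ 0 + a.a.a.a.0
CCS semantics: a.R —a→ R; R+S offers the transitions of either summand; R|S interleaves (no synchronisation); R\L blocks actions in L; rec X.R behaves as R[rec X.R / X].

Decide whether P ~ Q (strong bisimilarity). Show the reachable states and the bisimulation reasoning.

bisimilar

P's transition system — 5 states:
  m0 = a.a.a.a.0 | --a--▸ m1
  m1 = a.a.a.0 | --a--▸ m2
  m2 = a.a.0 | --a--▸ m3
  m3 = a.0 | --a--▸ m4
  m4 = 0 | deadlocked
Q's transition system — 5 states:
  n0 = 0 + a.a.a.a.0 | --a--▸ n1
  n1 = a.a.a.0 | --a--▸ n2
  n2 = a.a.0 | --a--▸ n3
  n3 = a.0 | --a--▸ n4
  n4 = 0 | deadlocked
Coarsest stable partition (strong bisimilarity classes):
  B0 = {m0, n0}
  B1 = {m1, n1}
  B2 = {m2, n2}
  B3 = {m3, n3}
  B4 = {m4, n4}
m0 ∈ B0, n0 ∈ B0 → same block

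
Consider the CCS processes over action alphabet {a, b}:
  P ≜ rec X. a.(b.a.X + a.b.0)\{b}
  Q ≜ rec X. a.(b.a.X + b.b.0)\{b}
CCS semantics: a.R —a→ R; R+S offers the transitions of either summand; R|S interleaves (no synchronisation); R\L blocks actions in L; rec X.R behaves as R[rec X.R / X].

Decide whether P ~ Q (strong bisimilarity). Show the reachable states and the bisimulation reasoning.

P ≁ Q

Reachable graph of P (3 states):
  s0 = rec X. a.(b.a.X + a.b.0)\{b} | --a--▸ s1
  s1 = (b.a.(rec X. a.(b.a.X + a.b.0)\{b}) + a.b.0)\{b} | --a--▸ s2
  s2 = (b.0)\{b} | (no moves)
Reachable graph of Q (2 states):
  t0 = rec X. a.(b.a.X + b.b.0)\{b} | --a--▸ t1
  t1 = (b.a.(rec X. a.(b.a.X + b.b.0)\{b}) + b.b.0)\{b} | (no moves)
Partition-refinement fixed point:
  B0 = {s0}
  B1 = {s1, t0}
  B2 = {s2, t1}
s0 ∈ B0, t0 ∈ B1 → different blocks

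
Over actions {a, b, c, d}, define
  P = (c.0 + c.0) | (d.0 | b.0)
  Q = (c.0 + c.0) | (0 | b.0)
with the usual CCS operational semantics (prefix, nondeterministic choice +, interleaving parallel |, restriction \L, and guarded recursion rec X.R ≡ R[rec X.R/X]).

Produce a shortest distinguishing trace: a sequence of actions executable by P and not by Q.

Reachable graph of P (8 states):
  u0 = (c.0 + c.0) | (d.0 | b.0) ⊢ --b--▸ u1, --c--▸ u2, --d--▸ u3
  u1 = (c.0 + c.0) | (d.0 | 0) ⊢ --c--▸ u4, --d--▸ u5
  u2 = 0 | (d.0 | b.0) ⊢ --b--▸ u4, --d--▸ u6
  u3 = (c.0 + c.0) | (0 | b.0) ⊢ --b--▸ u5, --c--▸ u6
  u4 = 0 | (d.0 | 0) ⊢ --d--▸ u7
  u5 = (c.0 + c.0) | (0 | 0) ⊢ --c--▸ u7
  u6 = 0 | (0 | b.0) ⊢ --b--▸ u7
  u7 = 0 | (0 | 0) ⊢ stopped
Reachable graph of Q (4 states):
  v0 = (c.0 + c.0) | (0 | b.0) ⊢ --b--▸ v1, --c--▸ v2
  v1 = (c.0 + c.0) | (0 | 0) ⊢ --c--▸ v3
  v2 = 0 | (0 | b.0) ⊢ --b--▸ v3
  v3 = 0 | (0 | 0) ⊢ stopped
Run σ = ⟨d⟩ on P: start {u0}
  step 1 (d): {u3}
  P completes σ.
Run σ = ⟨d⟩ on Q: start {v0}
  step 1 (d): ∅ (Q stuck)

d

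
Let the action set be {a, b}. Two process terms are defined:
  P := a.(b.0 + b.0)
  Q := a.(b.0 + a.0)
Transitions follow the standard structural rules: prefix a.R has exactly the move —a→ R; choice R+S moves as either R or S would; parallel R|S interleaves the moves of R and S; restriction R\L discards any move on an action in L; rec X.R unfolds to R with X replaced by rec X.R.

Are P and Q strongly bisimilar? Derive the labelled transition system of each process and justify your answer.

Reachable graph of P (3 states):
  p0 = a.(b.0 + b.0) has moves —a→ p1
  p1 = b.0 + b.0 has moves —b→ p2
  p2 = 0 has moves ·
Reachable graph of Q (3 states):
  q0 = a.(b.0 + a.0) has moves —a→ q1
  q1 = b.0 + a.0 has moves —a→ q2, —b→ q2
  q2 = 0 has moves ·
Coarsest stable partition (strong bisimilarity classes):
  B0 = {p0}
  B1 = {p1}
  B2 = {p2, q2}
  B3 = {q0}
  B4 = {q1}
p0 ∈ B0, q0 ∈ B3 → different blocks

not bisimilar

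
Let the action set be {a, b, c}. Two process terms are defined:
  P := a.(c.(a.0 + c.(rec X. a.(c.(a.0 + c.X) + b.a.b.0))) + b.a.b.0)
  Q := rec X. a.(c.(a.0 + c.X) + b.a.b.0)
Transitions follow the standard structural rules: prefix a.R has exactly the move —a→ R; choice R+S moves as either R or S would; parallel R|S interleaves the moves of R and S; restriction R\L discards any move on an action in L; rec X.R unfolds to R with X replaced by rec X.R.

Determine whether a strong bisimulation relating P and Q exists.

P ~ Q

Reachable graph of P (7 states):
  m0 = a.(c.(a.0 + c.(rec X. a.(c.(a.0 + c.X) + b.a.b.0))) + b.a.b.0) | --a--▸ m1
  m1 = c.(a.0 + c.(rec X. a.(c.(a.0 + c.X) + b.a.b.0))) + b.a.b.0 | --b--▸ m2, --c--▸ m3
  m2 = a.b.0 | --a--▸ m4
  m3 = a.0 + c.(rec X. a.(c.(a.0 + c.X) + b.a.b.0)) | --a--▸ m5, --c--▸ m6
  m4 = b.0 | --b--▸ m5
  m5 = 0 | stopped
  m6 = rec X. a.(c.(a.0 + c.X) + b.a.b.0) | --a--▸ m1
Reachable graph of Q (6 states):
  n0 = rec X. a.(c.(a.0 + c.X) + b.a.b.0) | --a--▸ n1
  n1 = c.(a.0 + c.(rec X. a.(c.(a.0 + c.X) + b.a.b.0))) + b.a.b.0 | --b--▸ n2, --c--▸ n3
  n2 = a.b.0 | --a--▸ n4
  n3 = a.0 + c.(rec X. a.(c.(a.0 + c.X) + b.a.b.0)) | --a--▸ n5, --c--▸ n0
  n4 = b.0 | --b--▸ n5
  n5 = 0 | stopped
Bisimilarity quotient blocks:
  B0 = {m0, m6, n0}
  B1 = {m1, n1}
  B2 = {m2, n2}
  B3 = {m4, n4}
  B4 = {m5, n5}
  B5 = {m3, n3}
m0 ∈ B0, n0 ∈ B0 → same block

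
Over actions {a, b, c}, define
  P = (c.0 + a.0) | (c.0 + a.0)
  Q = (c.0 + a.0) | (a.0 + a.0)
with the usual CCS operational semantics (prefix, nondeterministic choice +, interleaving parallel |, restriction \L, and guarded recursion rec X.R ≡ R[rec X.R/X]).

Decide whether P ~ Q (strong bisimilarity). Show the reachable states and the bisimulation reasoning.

not bisimilar

P's transition system — 4 states:
  u0 = (c.0 + a.0) | (c.0 + a.0) :: -a-> u1, -a-> u2, -c-> u1, -c-> u2
  u1 = (c.0 + a.0) | 0 :: -a-> u3, -c-> u3
  u2 = 0 | (c.0 + a.0) :: -a-> u3, -c-> u3
  u3 = 0 | 0 :: (no moves)
Q's transition system — 4 states:
  v0 = (c.0 + a.0) | (a.0 + a.0) :: -a-> v1, -a-> v2, -c-> v2
  v1 = (c.0 + a.0) | 0 :: -a-> v3, -c-> v3
  v2 = 0 | (a.0 + a.0) :: -a-> v3
  v3 = 0 | 0 :: (no moves)
Partition-refinement fixed point:
  B0 = {u0}
  B1 = {u1, u2, v1}
  B2 = {u3, v3}
  B3 = {v0}
  B4 = {v2}
u0 ∈ B0, v0 ∈ B3 → different blocks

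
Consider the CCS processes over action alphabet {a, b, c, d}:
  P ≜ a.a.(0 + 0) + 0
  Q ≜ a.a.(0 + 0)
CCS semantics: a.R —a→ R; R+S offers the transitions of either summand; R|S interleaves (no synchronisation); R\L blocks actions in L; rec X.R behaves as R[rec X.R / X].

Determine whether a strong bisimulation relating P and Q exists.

P's transition system — 3 states:
  p0 = a.a.(0 + 0) + 0 | -a-> p1
  p1 = a.(0 + 0) | -a-> p2
  p2 = 0 + 0 | ·
Q's transition system — 3 states:
  q0 = a.a.(0 + 0) | -a-> q1
  q1 = a.(0 + 0) | -a-> q2
  q2 = 0 + 0 | ·
Partition-refinement fixed point:
  B0 = {p0, q0}
  B1 = {p1, q1}
  B2 = {p2, q2}
p0 ∈ B0, q0 ∈ B0 → same block

P ~ Q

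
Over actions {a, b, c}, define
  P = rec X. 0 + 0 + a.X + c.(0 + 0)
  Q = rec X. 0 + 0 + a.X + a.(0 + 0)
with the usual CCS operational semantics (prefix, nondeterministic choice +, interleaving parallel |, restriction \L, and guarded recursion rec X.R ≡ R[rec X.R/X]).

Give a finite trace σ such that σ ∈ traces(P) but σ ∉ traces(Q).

c

P's transition system — 2 states:
  s0 = rec X. 0 + 0 + a.X + c.(0 + 0) → =a=> s0, =c=> s1
  s1 = 0 + 0 → ∅
Q's transition system — 2 states:
  t0 = rec X. 0 + 0 + a.X + a.(0 + 0) → =a=> t0, =a=> t1
  t1 = 0 + 0 → ∅
Run σ = ⟨c⟩ on P: start {s0}
  after c @ step 1: {s1}
  — P admits the full trace.
Run σ = ⟨c⟩ on Q: start {t0}
  after c @ step 1: ∅  — Q cannot continue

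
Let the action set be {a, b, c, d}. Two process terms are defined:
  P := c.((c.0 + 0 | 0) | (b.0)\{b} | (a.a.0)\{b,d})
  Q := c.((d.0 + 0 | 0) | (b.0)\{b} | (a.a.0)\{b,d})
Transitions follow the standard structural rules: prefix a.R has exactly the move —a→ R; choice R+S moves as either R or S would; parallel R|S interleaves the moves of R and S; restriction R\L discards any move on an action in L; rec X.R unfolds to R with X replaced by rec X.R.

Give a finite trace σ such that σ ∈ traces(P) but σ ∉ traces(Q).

cc

LTS(P): 7 reachable states
  s0 = c.((c.0 + 0 | 0) | (b.0)\{b} | (a.a.0)\{b,d}) ⊢ =c=> s1
  s1 = (c.0 + 0 | 0) | (b.0)\{b} | (a.a.0)\{b,d} ⊢ =a=> s2, =c=> s3
  s2 = (c.0 + 0 | 0) | (b.0)\{b} | (a.0)\{b,d} ⊢ =a=> s4, =c=> s5
  s3 = 0 | (b.0)\{b} | (a.a.0)\{b,d} ⊢ =a=> s5
  s4 = (c.0 + 0 | 0) | (b.0)\{b} | 0\{b,d} ⊢ =c=> s6
  s5 = 0 | (b.0)\{b} | (a.0)\{b,d} ⊢ =a=> s6
  s6 = 0 | (b.0)\{b} | 0\{b,d} ⊢ deadlocked
LTS(Q): 7 reachable states
  t0 = c.((d.0 + 0 | 0) | (b.0)\{b} | (a.a.0)\{b,d}) ⊢ =c=> t1
  t1 = (d.0 + 0 | 0) | (b.0)\{b} | (a.a.0)\{b,d} ⊢ =a=> t2, =d=> t3
  t2 = (d.0 + 0 | 0) | (b.0)\{b} | (a.0)\{b,d} ⊢ =a=> t4, =d=> t5
  t3 = 0 | (b.0)\{b} | (a.a.0)\{b,d} ⊢ =a=> t5
  t4 = (d.0 + 0 | 0) | (b.0)\{b} | 0\{b,d} ⊢ =d=> t6
  t5 = 0 | (b.0)\{b} | (a.0)\{b,d} ⊢ =a=> t6
  t6 = 0 | (b.0)\{b} | 0\{b,d} ⊢ deadlocked
Executing cc from P (initial set {s0}):
  after c @ step 1: {s1}
  after c @ step 2: {s3}
  P completes σ.
Executing cc from Q (initial set {t0}):
  after c @ step 1: {t1}
  after c @ step 2: ∅ (Q stuck)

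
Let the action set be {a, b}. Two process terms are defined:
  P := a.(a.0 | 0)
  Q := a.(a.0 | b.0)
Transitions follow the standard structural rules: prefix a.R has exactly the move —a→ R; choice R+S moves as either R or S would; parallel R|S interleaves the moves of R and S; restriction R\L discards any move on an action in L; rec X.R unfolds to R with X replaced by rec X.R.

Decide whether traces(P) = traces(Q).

Reachable graph of P (3 states):
  m0 = a.(a.0 | 0) | -a-> m1
  m1 = a.0 | 0 | -a-> m2
  m2 = 0 | 0 | ·
Reachable graph of Q (5 states):
  n0 = a.(a.0 | b.0) | -a-> n1
  n1 = a.0 | b.0 | -a-> n2, -b-> n3
  n2 = 0 | b.0 | -b-> n4
  n3 = a.0 | 0 | -a-> n4
  n4 = 0 | 0 | ·
Trace ⟨ab⟩ through Q, begin at {n0}:
  step 1 (a): {n1}
  step 2 (b): {n3}
  ✓ Q
Trace ⟨ab⟩ through P, begin at {m0}:
  step 1 (a): {m1}
  step 2 (b): ∅ (P stuck)

NO — witness ⟨ab⟩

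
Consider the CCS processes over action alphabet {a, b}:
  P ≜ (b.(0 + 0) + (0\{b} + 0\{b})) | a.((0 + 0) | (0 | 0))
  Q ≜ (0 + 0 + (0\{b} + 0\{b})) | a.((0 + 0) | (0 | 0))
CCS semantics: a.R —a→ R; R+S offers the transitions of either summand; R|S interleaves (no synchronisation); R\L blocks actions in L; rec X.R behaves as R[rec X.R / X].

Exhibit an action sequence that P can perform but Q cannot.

b

P's transition system — 4 states:
  m0 = (b.(0 + 0) + (0\{b} + 0\{b})) | a.((0 + 0) | (0 | 0)) → -a-> m1, -b-> m2
  m1 = (b.(0 + 0) + (0\{b} + 0\{b})) | ((0 + 0) | (0 | 0)) → -b-> m3
  m2 = (0 + 0) | a.((0 + 0) | (0 | 0)) → -a-> m3
  m3 = (0 + 0) | ((0 + 0) | (0 | 0)) → (no moves)
Q's transition system — 2 states:
  n0 = (0 + 0 + (0\{b} + 0\{b})) | a.((0 + 0) | (0 | 0)) → -a-> n1
  n1 = (0 + 0 + (0\{b} + 0\{b})) | ((0 + 0) | (0 | 0)) → (no moves)
Trace ⟨b⟩ through P, begin at {m0}:
  after b @ step 1: {m2}
  — P admits the full trace.
Trace ⟨b⟩ through Q, begin at {n0}:
  after b @ step 1: ∅  — Q cannot continue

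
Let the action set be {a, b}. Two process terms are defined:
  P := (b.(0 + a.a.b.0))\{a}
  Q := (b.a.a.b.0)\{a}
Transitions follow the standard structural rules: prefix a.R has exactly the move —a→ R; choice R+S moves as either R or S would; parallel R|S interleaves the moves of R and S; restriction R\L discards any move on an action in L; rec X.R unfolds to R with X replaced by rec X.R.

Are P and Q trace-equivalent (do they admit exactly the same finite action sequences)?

P's transition system — 2 states:
  m0 = (b.(0 + a.a.b.0))\{a} | =b=> m1
  m1 = (0 + a.a.b.0)\{a} | deadlocked
Q's transition system — 2 states:
  n0 = (b.a.a.b.0)\{a} | =b=> n1
  n1 = (a.a.b.0)\{a} | deadlocked
Partition-refinement fixed point:
  B0 = {m0, n0}
  B1 = {m1, n1}
m0 ∈ B0, n0 ∈ B0 → same block
Bisimilar ⇒ trace-equivalent.

YES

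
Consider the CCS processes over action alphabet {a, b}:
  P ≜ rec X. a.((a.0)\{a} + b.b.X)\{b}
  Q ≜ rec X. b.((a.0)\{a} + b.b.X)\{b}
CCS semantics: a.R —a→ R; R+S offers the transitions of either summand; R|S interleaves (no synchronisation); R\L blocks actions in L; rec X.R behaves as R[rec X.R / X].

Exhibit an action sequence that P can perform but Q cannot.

a

Reachable graph of P (2 states):
  p0 = rec X. a.((a.0)\{a} + b.b.X)\{b} has moves ··a··> p1
  p1 = ((a.0)\{a} + b.b.(rec X. a.((a.0)\{a} + b.b.X)\{b}))\{b} has moves deadlocked
Reachable graph of Q (2 states):
  q0 = rec X. b.((a.0)\{a} + b.b.X)\{b} has moves ··b··> q1
  q1 = ((a.0)\{a} + b.b.(rec X. b.((a.0)\{a} + b.b.X)\{b}))\{b} has moves deadlocked
Run σ = ⟨a⟩ on P: start {p0}
  step 1 (a): {p1}
  P completes σ.
Run σ = ⟨a⟩ on Q: start {q0}
  step 1 (a): ∅  — Q cannot continue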